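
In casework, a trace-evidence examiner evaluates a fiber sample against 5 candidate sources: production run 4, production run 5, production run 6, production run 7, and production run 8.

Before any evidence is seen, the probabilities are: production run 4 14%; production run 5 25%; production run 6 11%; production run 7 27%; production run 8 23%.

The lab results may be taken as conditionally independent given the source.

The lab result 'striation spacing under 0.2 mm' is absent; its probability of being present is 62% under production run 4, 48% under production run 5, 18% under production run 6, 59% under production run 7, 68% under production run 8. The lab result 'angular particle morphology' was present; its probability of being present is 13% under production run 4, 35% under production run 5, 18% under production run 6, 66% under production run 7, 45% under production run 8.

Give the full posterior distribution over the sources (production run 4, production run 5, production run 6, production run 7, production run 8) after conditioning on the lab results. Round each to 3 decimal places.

By Bayes' rule with conditional independence, the unnormalized weight for each hypothesis is prior × ∏ likelihoods (using 1 − P(present | H) for each absent lab result):
  production run 4: 0.14 × (1 − 0.62) × 0.13 = 0.006916
  production run 5: 0.25 × (1 − 0.48) × 0.35 = 0.0455
  production run 6: 0.11 × (1 − 0.18) × 0.18 = 0.016236
  production run 7: 0.27 × (1 − 0.59) × 0.66 = 0.073062
  production run 8: 0.23 × (1 − 0.68) × 0.45 = 0.03312
Marginal likelihood of the evidence = 0.17483.
P(production run 4 | evidence) = 0.006916 / 0.17483 ≈ 0.040
P(production run 5 | evidence) = 0.0455 / 0.17483 ≈ 0.260
P(production run 6 | evidence) = 0.016236 / 0.17483 ≈ 0.093
P(production run 7 | evidence) = 0.073062 / 0.17483 ≈ 0.418
P(production run 8 | evidence) = 0.03312 / 0.17483 ≈ 0.189

0.040, 0.260, 0.093, 0.418, 0.189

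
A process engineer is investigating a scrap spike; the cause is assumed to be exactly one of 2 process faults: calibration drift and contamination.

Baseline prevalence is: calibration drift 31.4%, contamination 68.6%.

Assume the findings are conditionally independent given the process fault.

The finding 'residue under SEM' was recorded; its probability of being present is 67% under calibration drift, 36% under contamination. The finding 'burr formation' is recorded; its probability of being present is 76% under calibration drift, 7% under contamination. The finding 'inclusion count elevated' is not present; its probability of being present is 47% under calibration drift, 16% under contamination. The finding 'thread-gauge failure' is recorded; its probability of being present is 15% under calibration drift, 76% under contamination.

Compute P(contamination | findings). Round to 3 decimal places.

For each hypothesis, the unnormalized posterior weight is prior × product of the finding likelihoods (using 1 − P(present | H) for each absent finding):
  calibration drift: 0.314 × 0.67 × 0.76 × (1 − 0.47) × 0.15 = 0.012711
  contamination: 0.686 × 0.36 × 0.07 × (1 − 0.16) × 0.76 = 0.011036
The unnormalized weights sum to 0.023747.
P(contamination | evidence) = 0.011036 / 0.023747 ≈ 0.465.

0.465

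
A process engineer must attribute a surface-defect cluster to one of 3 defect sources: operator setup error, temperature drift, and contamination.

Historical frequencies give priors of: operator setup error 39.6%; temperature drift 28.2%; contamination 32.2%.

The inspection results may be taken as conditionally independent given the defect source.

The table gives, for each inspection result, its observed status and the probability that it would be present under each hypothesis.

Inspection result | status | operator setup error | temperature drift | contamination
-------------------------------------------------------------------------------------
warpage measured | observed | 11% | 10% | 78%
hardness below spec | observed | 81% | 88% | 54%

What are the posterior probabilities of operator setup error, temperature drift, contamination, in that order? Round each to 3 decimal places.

0.180, 0.127, 0.693

For each hypothesis, the unnormalized posterior weight is prior × product of the inspection result likelihoods:
  operator setup error: 0.396 × 0.11 × 0.81 = 0.035284
  temperature drift: 0.282 × 0.10 × 0.88 = 0.024816
  contamination: 0.322 × 0.78 × 0.54 = 0.13563
Normalizing constant Z = 0.035284 + 0.024816 + 0.13563 = 0.19573.
P(operator setup error | evidence) = 0.035284 / 0.19573 ≈ 0.180
P(temperature drift | evidence) = 0.024816 / 0.19573 ≈ 0.127
P(contamination | evidence) = 0.13563 / 0.19573 ≈ 0.693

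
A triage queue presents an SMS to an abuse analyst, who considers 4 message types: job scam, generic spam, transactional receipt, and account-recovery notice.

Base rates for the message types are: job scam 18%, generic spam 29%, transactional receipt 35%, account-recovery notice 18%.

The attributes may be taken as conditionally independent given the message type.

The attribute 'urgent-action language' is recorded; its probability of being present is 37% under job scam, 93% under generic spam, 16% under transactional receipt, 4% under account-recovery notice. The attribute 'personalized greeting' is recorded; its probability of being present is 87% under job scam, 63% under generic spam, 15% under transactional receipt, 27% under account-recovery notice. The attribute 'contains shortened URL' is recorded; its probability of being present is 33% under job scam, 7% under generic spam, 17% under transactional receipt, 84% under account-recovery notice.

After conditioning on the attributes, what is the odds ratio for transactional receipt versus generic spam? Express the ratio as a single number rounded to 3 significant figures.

The normalizing constant cancels in an odds ratio, so compute prior × likelihood for the two hypotheses only:
  transactional receipt: 0.35 × 0.16 × 0.15 × 0.17 = 0.001428
  generic spam: 0.29 × 0.93 × 0.63 × 0.07 = 0.011894
Posterior odds = 0.001428 / 0.011894 ≈ 0.120.

0.120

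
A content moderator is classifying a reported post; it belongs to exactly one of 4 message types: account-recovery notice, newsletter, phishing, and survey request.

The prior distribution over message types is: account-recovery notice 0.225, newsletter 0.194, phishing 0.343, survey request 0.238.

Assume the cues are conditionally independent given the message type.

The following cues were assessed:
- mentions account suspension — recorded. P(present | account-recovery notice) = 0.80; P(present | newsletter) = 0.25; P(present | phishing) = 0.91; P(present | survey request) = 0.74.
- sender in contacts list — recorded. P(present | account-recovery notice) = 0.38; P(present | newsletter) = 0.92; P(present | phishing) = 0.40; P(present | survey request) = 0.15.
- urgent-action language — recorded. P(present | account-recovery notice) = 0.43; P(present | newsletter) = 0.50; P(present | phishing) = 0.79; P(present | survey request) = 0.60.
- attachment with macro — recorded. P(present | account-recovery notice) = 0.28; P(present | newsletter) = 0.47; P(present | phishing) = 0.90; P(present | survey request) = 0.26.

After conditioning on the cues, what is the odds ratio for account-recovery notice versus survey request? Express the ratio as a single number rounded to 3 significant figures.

Unnormalized posterior weight (prior times the cue likelihoods) for each of the two hypotheses:
  account-recovery notice: 0.225 × 0.80 × 0.38 × 0.43 × 0.28 = 0.0082354
  survey request: 0.238 × 0.74 × 0.15 × 0.60 × 0.26 = 0.0041212
Posterior odds = 0.0082354 / 0.0041212 ≈ 2.00.

2.00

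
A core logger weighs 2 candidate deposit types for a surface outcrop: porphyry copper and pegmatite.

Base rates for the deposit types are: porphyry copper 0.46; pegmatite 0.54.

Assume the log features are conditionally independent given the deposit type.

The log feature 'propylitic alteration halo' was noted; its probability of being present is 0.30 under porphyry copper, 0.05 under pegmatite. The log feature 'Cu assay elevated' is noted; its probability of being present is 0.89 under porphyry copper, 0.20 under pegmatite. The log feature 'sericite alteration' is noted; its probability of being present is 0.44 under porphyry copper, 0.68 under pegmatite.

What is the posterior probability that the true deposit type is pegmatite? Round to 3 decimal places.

For each hypothesis, the unnormalized posterior weight is prior × product of the log feature likelihoods:
  porphyry copper: 0.46 × 0.30 × 0.89 × 0.44 = 0.054041
  pegmatite: 0.54 × 0.05 × 0.20 × 0.68 = 0.003672
Marginal likelihood of the evidence = 0.057713.
P(pegmatite | evidence) = 0.003672 / 0.057713 ≈ 0.064.

0.064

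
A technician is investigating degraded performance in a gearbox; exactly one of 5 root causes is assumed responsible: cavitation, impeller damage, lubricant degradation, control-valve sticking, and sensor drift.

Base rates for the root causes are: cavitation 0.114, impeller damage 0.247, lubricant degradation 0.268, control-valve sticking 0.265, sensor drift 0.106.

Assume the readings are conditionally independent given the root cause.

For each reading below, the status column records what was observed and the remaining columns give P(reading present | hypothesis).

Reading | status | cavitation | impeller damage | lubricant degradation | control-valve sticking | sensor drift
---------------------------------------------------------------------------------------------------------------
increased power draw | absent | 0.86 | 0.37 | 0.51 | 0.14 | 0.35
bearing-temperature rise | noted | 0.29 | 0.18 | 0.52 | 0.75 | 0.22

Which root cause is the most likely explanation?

control-valve sticking

Multiply each prior by the joint likelihood of the reading pattern (using 1 − P(present | H) for each absent reading):
  cavitation: 0.114 × (1 − 0.86) × 0.29 = 0.0046284
  impeller damage: 0.247 × (1 − 0.37) × 0.18 = 0.02801
  lubricant degradation: 0.268 × (1 − 0.51) × 0.52 = 0.068286
  control-valve sticking: 0.265 × (1 − 0.14) × 0.75 = 0.17093
  sensor drift: 0.106 × (1 − 0.35) × 0.22 = 0.015158
The unnormalized weights sum to 0.28701.
P(cavitation | evidence) ≈ 0.0046284 / 0.28701 ≈ 0.016
P(impeller damage | evidence) ≈ 0.02801 / 0.28701 ≈ 0.098
P(lubricant degradation | evidence) ≈ 0.068286 / 0.28701 ≈ 0.238
P(control-valve sticking | evidence) ≈ 0.17093 / 0.28701 ≈ 0.596
P(sensor drift | evidence) ≈ 0.015158 / 0.28701 ≈ 0.053
The largest is 0.596, so control-valve sticking is most probable.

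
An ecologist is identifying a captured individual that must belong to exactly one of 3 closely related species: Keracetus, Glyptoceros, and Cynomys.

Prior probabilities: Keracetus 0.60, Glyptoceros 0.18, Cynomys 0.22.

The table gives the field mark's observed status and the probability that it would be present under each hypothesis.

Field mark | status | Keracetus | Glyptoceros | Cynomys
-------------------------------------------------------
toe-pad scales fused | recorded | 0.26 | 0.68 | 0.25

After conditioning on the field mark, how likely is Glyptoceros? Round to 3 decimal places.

0.367

Multiply each prior by the likelihood of the field mark:
  Keracetus: 0.60 × 0.26 = 0.156
  Glyptoceros: 0.18 × 0.68 = 0.1224
  Cynomys: 0.22 × 0.25 = 0.055
Normalizing constant Z = 0.156 + 0.1224 + 0.055 = 0.3334.
P(Glyptoceros | evidence) = 0.1224 / 0.3334 ≈ 0.367.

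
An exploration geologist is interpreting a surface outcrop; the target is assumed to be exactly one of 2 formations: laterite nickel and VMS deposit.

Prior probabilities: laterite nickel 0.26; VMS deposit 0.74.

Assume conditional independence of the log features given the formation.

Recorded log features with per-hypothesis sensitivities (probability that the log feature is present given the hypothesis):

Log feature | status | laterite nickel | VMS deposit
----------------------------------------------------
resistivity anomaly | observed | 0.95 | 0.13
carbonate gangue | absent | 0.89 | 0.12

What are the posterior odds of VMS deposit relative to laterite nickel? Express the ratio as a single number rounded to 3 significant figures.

The normalizing constant cancels in an odds ratio, so compute prior × likelihood for the two hypotheses only (using 1 − P(present | H) for each absent log feature):
  VMS deposit: 0.74 × 0.13 × (1 − 0.12) = 0.084656
  laterite nickel: 0.26 × 0.95 × (1 − 0.89) = 0.02717
Posterior odds = 0.084656 / 0.02717 ≈ 3.12.

3.12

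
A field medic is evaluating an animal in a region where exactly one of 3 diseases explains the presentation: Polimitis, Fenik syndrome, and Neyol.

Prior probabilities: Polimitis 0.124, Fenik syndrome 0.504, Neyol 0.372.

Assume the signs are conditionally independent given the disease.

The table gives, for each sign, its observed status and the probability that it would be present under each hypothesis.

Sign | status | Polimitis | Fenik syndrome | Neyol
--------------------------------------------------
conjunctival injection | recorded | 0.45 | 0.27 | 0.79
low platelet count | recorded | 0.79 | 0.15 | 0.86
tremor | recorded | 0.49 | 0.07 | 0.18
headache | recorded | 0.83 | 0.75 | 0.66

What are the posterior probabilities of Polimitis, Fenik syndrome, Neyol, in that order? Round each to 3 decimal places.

0.366, 0.022, 0.612

Multiply each prior by the joint likelihood of the sign pattern:
  Polimitis: 0.124 × 0.45 × 0.79 × 0.49 × 0.83 = 0.017928
  Fenik syndrome: 0.504 × 0.27 × 0.15 × 0.07 × 0.75 = 0.0010716
  Neyol: 0.372 × 0.79 × 0.86 × 0.18 × 0.66 = 0.030025
Marginal likelihood of the evidence = 0.049025.
P(Polimitis | evidence) = 0.017928 / 0.049025 ≈ 0.366
P(Fenik syndrome | evidence) = 0.0010716 / 0.049025 ≈ 0.022
P(Neyol | evidence) = 0.030025 / 0.049025 ≈ 0.612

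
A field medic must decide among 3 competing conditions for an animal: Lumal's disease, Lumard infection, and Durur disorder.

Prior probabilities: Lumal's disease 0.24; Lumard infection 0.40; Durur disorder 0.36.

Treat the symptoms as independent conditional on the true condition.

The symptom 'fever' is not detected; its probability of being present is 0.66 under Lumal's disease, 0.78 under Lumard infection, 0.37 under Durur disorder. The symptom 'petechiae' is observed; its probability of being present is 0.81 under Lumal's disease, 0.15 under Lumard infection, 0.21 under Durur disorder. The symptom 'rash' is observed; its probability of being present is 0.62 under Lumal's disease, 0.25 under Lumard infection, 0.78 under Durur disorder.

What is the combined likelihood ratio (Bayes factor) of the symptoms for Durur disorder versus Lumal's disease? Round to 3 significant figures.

0.604

The Bayes factor is the ratio of the joint likelihoods of the symptom pattern under the two hypotheses (using 1 − P(present | H) for each absent symptom).
  Durur disorder: (1 − 0.37) × 0.21 × 0.78 = 0.10319
  Lumal's disease: (1 − 0.66) × 0.81 × 0.62 = 0.17075
Bayes factor = 0.10319 / 0.17075 ≈ 0.604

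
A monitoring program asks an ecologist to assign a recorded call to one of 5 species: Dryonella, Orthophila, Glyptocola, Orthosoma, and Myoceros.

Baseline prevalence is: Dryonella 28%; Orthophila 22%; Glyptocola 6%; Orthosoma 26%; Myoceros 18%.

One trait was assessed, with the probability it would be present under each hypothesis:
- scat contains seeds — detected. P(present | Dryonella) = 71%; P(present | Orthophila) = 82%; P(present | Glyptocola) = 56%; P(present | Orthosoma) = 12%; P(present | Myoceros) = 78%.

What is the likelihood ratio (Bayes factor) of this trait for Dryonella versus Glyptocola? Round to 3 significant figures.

1.27

Likelihood of this trait under each hypothesis:
  Dryonella: 0.71
  Glyptocola: 0.56
Bayes factor = 0.71 / 0.56 ≈ 1.27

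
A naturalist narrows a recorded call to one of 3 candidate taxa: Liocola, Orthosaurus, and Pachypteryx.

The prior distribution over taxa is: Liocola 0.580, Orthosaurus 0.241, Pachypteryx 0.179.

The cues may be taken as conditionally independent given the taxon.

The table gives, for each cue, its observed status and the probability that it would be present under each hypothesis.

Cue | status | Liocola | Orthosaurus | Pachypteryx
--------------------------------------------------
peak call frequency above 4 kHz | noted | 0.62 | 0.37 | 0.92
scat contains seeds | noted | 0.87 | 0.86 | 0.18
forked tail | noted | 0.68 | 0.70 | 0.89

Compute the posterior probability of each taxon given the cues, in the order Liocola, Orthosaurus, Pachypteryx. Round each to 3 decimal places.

Multiply each prior by the joint likelihood of the cue pattern:
  Liocola: 0.580 × 0.62 × 0.87 × 0.68 = 0.21274
  Orthosaurus: 0.241 × 0.37 × 0.86 × 0.70 = 0.05368
  Pachypteryx: 0.179 × 0.92 × 0.18 × 0.89 = 0.026382
The unnormalized weights sum to 0.2928.
P(Liocola | evidence) = 0.21274 / 0.2928 ≈ 0.727
P(Orthosaurus | evidence) = 0.05368 / 0.2928 ≈ 0.183
P(Pachypteryx | evidence) = 0.026382 / 0.2928 ≈ 0.090

0.727, 0.183, 0.090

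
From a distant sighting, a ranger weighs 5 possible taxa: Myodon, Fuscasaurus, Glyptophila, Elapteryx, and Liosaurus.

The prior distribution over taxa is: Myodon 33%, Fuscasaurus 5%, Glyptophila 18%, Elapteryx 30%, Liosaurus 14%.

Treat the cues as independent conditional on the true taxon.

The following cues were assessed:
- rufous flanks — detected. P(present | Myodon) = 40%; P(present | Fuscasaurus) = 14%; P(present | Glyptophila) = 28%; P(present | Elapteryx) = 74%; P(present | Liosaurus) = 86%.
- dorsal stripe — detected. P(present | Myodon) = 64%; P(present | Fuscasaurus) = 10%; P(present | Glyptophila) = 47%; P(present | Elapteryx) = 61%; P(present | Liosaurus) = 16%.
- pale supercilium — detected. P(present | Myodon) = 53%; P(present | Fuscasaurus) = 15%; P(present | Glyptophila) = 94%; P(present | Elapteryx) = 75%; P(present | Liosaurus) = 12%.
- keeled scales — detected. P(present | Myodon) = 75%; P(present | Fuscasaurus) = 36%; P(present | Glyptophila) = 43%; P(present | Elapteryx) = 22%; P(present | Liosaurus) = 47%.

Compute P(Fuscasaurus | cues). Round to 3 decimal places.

By Bayes' rule with conditional independence, the unnormalized weight for each hypothesis is prior × ∏ likelihoods:
  Myodon: 0.33 × 0.40 × 0.64 × 0.53 × 0.75 = 0.033581
  Fuscasaurus: 0.05 × 0.14 × 0.10 × 0.15 × 0.36 = 3.78e-05
  Glyptophila: 0.18 × 0.28 × 0.47 × 0.94 × 0.43 = 0.0095747
  Elapteryx: 0.30 × 0.74 × 0.61 × 0.75 × 0.22 = 0.022344
  Liosaurus: 0.14 × 0.86 × 0.16 × 0.12 × 0.47 = 0.0010865
The unnormalized weights sum to 0.066624.
P(Fuscasaurus | evidence) = 3.78e-05 / 0.066624 ≈ 0.001.

0.001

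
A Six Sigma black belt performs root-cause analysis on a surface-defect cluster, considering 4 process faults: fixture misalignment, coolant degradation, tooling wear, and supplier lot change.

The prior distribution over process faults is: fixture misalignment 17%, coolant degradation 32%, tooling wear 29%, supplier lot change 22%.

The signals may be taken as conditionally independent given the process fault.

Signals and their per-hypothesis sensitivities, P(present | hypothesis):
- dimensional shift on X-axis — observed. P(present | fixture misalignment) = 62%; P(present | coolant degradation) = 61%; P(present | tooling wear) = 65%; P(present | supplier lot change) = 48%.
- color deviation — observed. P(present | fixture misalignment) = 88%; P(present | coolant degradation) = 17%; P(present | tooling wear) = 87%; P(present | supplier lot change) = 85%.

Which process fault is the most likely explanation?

tooling wear

By Bayes' rule with conditional independence, the unnormalized weight for each hypothesis is prior × ∏ likelihoods:
  fixture misalignment: 0.17 × 0.62 × 0.88 = 0.092752
  coolant degradation: 0.32 × 0.61 × 0.17 = 0.033184
  tooling wear: 0.29 × 0.65 × 0.87 = 0.164
  supplier lot change: 0.22 × 0.48 × 0.85 = 0.08976
Normalizing constant Z = 0.092752 + 0.033184 + 0.164 + 0.08976 = 0.37969.
P(fixture misalignment | evidence) ≈ 0.092752 / 0.37969 ≈ 0.244
P(coolant degradation | evidence) ≈ 0.033184 / 0.37969 ≈ 0.087
P(tooling wear | evidence) ≈ 0.164 / 0.37969 ≈ 0.432
P(supplier lot change | evidence) ≈ 0.08976 / 0.37969 ≈ 0.236
The largest is 0.432, so tooling wear is most probable.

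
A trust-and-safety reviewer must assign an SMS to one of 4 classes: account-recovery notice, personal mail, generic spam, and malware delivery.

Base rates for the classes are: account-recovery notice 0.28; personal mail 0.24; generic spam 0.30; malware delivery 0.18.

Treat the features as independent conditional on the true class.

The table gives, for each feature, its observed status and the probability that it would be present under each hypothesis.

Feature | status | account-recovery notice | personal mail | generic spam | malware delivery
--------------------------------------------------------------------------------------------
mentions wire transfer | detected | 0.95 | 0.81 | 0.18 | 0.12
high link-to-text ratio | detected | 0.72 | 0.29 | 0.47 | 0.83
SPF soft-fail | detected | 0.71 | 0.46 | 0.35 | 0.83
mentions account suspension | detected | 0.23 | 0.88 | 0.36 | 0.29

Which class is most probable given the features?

Multiply each prior by the joint likelihood of the feature pattern:
  account-recovery notice: 0.28 × 0.95 × 0.72 × 0.71 × 0.23 = 0.031275
  personal mail: 0.24 × 0.81 × 0.29 × 0.46 × 0.88 = 0.022821
  generic spam: 0.30 × 0.18 × 0.47 × 0.35 × 0.36 = 0.0031979
  malware delivery: 0.18 × 0.12 × 0.83 × 0.83 × 0.29 = 0.0043153
The unnormalized weights sum to 0.061609.
P(account-recovery notice | evidence) ≈ 0.031275 / 0.061609 ≈ 0.508
P(personal mail | evidence) ≈ 0.022821 / 0.061609 ≈ 0.370
P(generic spam | evidence) ≈ 0.0031979 / 0.061609 ≈ 0.052
P(malware delivery | evidence) ≈ 0.0043153 / 0.061609 ≈ 0.070
The largest is 0.508, so account-recovery notice is most probable.

account-recovery notice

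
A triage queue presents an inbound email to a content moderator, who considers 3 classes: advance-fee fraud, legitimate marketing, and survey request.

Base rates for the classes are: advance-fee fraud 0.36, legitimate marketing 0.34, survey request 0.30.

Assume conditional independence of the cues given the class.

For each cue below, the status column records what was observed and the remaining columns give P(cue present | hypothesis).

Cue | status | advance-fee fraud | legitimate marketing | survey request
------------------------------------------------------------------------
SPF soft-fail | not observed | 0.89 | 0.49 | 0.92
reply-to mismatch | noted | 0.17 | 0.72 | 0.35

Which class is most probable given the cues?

legitimate marketing

For each hypothesis, the unnormalized posterior weight is prior × product of the cue likelihoods (using 1 − P(present | H) for each absent cue):
  advance-fee fraud: 0.36 × (1 − 0.89) × 0.17 = 0.006732
  legitimate marketing: 0.34 × (1 − 0.49) × 0.72 = 0.12485
  survey request: 0.30 × (1 − 0.92) × 0.35 = 0.0084
The unnormalized weights sum to 0.13998.
P(advance-fee fraud | evidence) ≈ 0.006732 / 0.13998 ≈ 0.048
P(legitimate marketing | evidence) ≈ 0.12485 / 0.13998 ≈ 0.892
P(survey request | evidence) ≈ 0.0084 / 0.13998 ≈ 0.060
The largest is 0.892, so legitimate marketing is most probable.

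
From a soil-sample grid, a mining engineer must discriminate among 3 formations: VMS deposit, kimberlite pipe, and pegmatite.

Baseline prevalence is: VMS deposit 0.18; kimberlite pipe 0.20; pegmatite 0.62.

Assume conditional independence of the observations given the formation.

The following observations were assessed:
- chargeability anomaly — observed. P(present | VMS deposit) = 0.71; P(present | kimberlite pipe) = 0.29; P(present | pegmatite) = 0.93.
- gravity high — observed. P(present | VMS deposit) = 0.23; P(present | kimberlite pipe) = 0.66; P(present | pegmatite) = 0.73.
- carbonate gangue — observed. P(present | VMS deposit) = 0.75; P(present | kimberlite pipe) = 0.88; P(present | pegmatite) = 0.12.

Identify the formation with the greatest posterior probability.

For each hypothesis, the unnormalized posterior weight is prior × product of the observation likelihoods:
  VMS deposit: 0.18 × 0.71 × 0.23 × 0.75 = 0.022045
  kimberlite pipe: 0.20 × 0.29 × 0.66 × 0.88 = 0.033686
  pegmatite: 0.62 × 0.93 × 0.73 × 0.12 = 0.05051
The unnormalized weights sum to 0.10624.
P(VMS deposit | evidence) ≈ 0.022045 / 0.10624 ≈ 0.208
P(kimberlite pipe | evidence) ≈ 0.033686 / 0.10624 ≈ 0.317
P(pegmatite | evidence) ≈ 0.05051 / 0.10624 ≈ 0.475
The largest is 0.475, so pegmatite is most probable.

pegmatite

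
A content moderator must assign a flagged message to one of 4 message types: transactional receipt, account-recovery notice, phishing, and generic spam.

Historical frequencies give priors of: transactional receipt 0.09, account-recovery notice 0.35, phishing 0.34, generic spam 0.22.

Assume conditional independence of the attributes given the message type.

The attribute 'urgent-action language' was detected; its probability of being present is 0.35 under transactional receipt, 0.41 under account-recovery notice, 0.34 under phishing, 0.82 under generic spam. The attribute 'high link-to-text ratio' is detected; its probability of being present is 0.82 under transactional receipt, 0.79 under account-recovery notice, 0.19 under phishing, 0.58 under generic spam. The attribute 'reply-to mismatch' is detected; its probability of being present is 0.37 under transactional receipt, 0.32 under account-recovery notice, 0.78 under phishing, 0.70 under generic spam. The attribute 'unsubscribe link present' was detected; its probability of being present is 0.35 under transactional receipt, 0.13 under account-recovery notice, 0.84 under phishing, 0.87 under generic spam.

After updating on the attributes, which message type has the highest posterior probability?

generic spam

By Bayes' rule with conditional independence, the unnormalized weight for each hypothesis is prior × ∏ likelihoods:
  transactional receipt: 0.09 × 0.35 × 0.82 × 0.37 × 0.35 = 0.003345
  account-recovery notice: 0.35 × 0.41 × 0.79 × 0.32 × 0.13 = 0.004716
  phishing: 0.34 × 0.34 × 0.19 × 0.78 × 0.84 = 0.014391
  generic spam: 0.22 × 0.82 × 0.58 × 0.70 × 0.87 = 0.063721
Normalizing constant Z = 0.003345 + 0.004716 + 0.014391 + 0.063721 = 0.086173.
P(transactional receipt | evidence) ≈ 0.003345 / 0.086173 ≈ 0.039
P(account-recovery notice | evidence) ≈ 0.004716 / 0.086173 ≈ 0.055
P(phishing | evidence) ≈ 0.014391 / 0.086173 ≈ 0.167
P(generic spam | evidence) ≈ 0.063721 / 0.086173 ≈ 0.739
The largest is 0.739, so generic spam is most probable.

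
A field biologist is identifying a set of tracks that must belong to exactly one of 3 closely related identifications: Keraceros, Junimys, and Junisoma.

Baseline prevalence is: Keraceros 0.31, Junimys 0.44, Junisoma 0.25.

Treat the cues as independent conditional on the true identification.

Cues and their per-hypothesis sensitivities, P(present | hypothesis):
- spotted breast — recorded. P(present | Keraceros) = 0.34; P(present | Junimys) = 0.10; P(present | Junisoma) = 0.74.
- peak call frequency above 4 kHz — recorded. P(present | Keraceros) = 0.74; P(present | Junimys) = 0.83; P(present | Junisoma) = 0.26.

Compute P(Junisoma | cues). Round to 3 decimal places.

By Bayes' rule with conditional independence, the unnormalized weight for each hypothesis is prior × ∏ likelihoods:
  Keraceros: 0.31 × 0.34 × 0.74 = 0.077996
  Junimys: 0.44 × 0.10 × 0.83 = 0.03652
  Junisoma: 0.25 × 0.74 × 0.26 = 0.0481
Normalizing constant Z = 0.077996 + 0.03652 + 0.0481 = 0.16262.
P(Junisoma | evidence) = 0.0481 / 0.16262 ≈ 0.296.

0.296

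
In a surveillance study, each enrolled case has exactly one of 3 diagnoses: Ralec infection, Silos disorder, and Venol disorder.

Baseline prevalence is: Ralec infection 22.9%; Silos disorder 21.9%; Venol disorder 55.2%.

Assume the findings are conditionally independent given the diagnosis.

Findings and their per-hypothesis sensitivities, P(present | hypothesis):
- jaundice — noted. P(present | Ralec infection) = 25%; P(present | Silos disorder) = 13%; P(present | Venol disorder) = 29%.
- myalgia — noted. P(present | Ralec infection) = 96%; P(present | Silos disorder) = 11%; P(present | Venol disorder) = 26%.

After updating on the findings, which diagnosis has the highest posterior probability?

Ralec infection

For each hypothesis, the unnormalized posterior weight is prior × product of the finding likelihoods:
  Ralec infection: 0.229 × 0.25 × 0.96 = 0.05496
  Silos disorder: 0.219 × 0.13 × 0.11 = 0.0031317
  Venol disorder: 0.552 × 0.29 × 0.26 = 0.041621
Normalizing constant Z = 0.05496 + 0.0031317 + 0.041621 = 0.099712.
P(Ralec infection | evidence) ≈ 0.05496 / 0.099712 ≈ 0.551
P(Silos disorder | evidence) ≈ 0.0031317 / 0.099712 ≈ 0.031
P(Venol disorder | evidence) ≈ 0.041621 / 0.099712 ≈ 0.417
The largest is 0.551, so Ralec infection is most probable.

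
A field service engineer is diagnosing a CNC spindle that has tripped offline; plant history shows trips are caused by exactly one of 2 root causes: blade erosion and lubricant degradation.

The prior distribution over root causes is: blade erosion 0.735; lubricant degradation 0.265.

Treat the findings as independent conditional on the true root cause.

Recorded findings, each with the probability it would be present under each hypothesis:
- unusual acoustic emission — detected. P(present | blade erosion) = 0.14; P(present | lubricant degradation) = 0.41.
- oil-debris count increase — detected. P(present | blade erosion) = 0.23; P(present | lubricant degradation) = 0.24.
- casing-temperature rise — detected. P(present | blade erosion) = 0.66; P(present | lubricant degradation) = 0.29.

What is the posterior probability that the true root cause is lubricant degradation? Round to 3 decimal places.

By Bayes' rule with conditional independence, the unnormalized weight for each hypothesis is prior × ∏ likelihoods:
  blade erosion: 0.735 × 0.14 × 0.23 × 0.66 = 0.01562
  lubricant degradation: 0.265 × 0.41 × 0.24 × 0.29 = 0.007562
The unnormalized weights sum to 0.023182.
P(lubricant degradation | evidence) = 0.007562 / 0.023182 ≈ 0.326.

0.326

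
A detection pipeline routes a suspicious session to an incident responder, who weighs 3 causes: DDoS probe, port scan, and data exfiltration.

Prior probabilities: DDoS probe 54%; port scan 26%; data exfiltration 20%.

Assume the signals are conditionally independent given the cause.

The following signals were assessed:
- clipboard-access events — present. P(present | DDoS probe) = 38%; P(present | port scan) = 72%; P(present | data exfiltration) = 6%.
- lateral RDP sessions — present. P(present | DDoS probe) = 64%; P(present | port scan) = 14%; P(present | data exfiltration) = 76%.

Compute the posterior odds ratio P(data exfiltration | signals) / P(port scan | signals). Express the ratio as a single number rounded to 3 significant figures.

0.348

Unnormalized posterior weight (prior times the signal likelihoods) for each of the two hypotheses:
  data exfiltration: 0.20 × 0.06 × 0.76 = 0.00912
  port scan: 0.26 × 0.72 × 0.14 = 0.026208
Posterior odds = 0.00912 / 0.026208 ≈ 0.348.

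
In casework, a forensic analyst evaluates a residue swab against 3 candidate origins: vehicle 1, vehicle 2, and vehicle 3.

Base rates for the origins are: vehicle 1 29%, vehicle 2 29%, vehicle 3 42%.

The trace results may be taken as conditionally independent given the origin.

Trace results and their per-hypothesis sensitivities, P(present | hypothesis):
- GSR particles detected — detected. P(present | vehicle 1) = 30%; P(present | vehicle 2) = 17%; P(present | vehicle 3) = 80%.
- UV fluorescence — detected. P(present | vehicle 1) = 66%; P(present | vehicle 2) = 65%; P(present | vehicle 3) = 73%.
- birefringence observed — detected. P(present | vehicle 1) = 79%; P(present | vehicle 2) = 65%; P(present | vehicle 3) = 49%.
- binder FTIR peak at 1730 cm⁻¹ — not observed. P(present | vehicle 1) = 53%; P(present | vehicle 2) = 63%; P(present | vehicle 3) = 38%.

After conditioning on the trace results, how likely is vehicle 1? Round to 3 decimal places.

0.206

Multiply each prior by the joint likelihood of the trace result pattern (using 1 − P(present | H) for each absent trace result):
  vehicle 1: 0.29 × 0.30 × 0.66 × 0.79 × (1 − 0.53) = 0.02132
  vehicle 2: 0.29 × 0.17 × 0.65 × 0.65 × (1 − 0.63) = 0.0077068
  vehicle 3: 0.42 × 0.80 × 0.73 × 0.49 × (1 − 0.38) = 0.074516
Normalizing constant Z = 0.02132 + 0.0077068 + 0.074516 = 0.10354.
P(vehicle 1 | evidence) = 0.02132 / 0.10354 ≈ 0.206.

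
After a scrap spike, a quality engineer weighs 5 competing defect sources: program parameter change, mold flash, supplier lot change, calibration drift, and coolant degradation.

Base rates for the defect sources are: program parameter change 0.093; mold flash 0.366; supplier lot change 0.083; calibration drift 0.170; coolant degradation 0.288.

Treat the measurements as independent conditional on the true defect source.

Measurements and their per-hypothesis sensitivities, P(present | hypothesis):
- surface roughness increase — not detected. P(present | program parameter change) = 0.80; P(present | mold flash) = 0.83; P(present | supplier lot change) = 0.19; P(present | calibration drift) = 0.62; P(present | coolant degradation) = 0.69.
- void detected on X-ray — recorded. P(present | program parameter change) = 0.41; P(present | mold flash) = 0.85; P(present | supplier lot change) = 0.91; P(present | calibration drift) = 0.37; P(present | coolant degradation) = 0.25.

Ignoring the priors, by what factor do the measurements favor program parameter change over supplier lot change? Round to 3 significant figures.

Joint likelihood of the measurement pattern under each hypothesis (using 1 − P(present | H) for each absent measurement):
  program parameter change: (1 − 0.80) × 0.41 = 0.082
  supplier lot change: (1 − 0.19) × 0.91 = 0.7371
Bayes factor = 0.082 / 0.7371 ≈ 0.111

0.111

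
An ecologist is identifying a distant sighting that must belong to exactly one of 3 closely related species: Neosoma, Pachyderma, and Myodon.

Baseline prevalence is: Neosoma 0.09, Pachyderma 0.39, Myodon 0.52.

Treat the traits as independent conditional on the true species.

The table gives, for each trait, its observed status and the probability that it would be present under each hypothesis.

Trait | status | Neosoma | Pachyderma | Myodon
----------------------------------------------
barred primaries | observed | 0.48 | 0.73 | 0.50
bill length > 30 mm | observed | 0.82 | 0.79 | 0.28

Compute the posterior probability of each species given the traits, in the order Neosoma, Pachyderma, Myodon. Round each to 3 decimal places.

0.106, 0.675, 0.219

Multiply each prior by the joint likelihood of the trait pattern:
  Neosoma: 0.09 × 0.48 × 0.82 = 0.035424
  Pachyderma: 0.39 × 0.73 × 0.79 = 0.22491
  Myodon: 0.52 × 0.50 × 0.28 = 0.0728
Marginal likelihood of the evidence = 0.33314.
P(Neosoma | evidence) = 0.035424 / 0.33314 ≈ 0.106
P(Pachyderma | evidence) = 0.22491 / 0.33314 ≈ 0.675
P(Myodon | evidence) = 0.0728 / 0.33314 ≈ 0.219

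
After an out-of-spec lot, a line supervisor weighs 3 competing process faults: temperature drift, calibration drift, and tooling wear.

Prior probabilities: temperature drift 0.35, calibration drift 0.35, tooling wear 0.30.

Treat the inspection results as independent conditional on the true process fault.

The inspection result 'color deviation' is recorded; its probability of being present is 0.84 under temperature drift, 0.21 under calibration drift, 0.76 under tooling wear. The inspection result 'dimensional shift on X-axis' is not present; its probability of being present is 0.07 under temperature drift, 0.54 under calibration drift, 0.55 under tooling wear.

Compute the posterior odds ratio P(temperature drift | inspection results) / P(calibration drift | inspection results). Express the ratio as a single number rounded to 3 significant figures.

8.09

Unnormalized posterior weight (prior times the inspection result likelihoods) for each of the two hypotheses (using 1 − P(present | H) for each absent inspection result):
  temperature drift: 0.35 × 0.84 × (1 − 0.07) = 0.27342
  calibration drift: 0.35 × 0.21 × (1 − 0.54) = 0.03381
Posterior odds = 0.27342 / 0.03381 ≈ 8.09.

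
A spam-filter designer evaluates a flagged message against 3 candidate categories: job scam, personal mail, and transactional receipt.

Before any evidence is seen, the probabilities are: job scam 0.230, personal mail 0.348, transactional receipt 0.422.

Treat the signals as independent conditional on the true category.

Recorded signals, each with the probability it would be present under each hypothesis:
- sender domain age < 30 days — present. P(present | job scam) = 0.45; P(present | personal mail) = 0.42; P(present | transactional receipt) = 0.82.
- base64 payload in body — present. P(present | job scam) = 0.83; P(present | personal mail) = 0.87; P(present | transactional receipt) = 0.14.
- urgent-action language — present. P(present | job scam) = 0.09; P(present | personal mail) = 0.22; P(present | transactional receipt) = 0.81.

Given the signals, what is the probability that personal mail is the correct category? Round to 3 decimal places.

0.373

For each hypothesis, the unnormalized posterior weight is prior × product of the signal likelihoods:
  job scam: 0.230 × 0.45 × 0.83 × 0.09 = 0.0077315
  personal mail: 0.348 × 0.42 × 0.87 × 0.22 = 0.027975
  transactional receipt: 0.422 × 0.82 × 0.14 × 0.81 = 0.039241
The unnormalized weights sum to 0.074947.
P(personal mail | evidence) = 0.027975 / 0.074947 ≈ 0.373.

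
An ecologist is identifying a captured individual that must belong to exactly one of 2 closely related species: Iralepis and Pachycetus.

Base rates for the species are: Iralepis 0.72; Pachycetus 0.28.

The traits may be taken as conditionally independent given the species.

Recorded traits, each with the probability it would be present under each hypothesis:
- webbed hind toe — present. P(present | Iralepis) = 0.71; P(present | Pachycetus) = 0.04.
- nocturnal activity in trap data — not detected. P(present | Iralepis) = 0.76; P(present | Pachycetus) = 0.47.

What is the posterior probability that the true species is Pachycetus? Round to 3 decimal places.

For each hypothesis, the unnormalized posterior weight is prior × product of the trait likelihoods (using 1 − P(present | H) for each absent trait):
  Iralepis: 0.72 × 0.71 × (1 − 0.76) = 0.12269
  Pachycetus: 0.28 × 0.04 × (1 − 0.47) = 0.005936
The unnormalized weights sum to 0.12862.
P(Pachycetus | evidence) = 0.005936 / 0.12862 ≈ 0.046.

0.046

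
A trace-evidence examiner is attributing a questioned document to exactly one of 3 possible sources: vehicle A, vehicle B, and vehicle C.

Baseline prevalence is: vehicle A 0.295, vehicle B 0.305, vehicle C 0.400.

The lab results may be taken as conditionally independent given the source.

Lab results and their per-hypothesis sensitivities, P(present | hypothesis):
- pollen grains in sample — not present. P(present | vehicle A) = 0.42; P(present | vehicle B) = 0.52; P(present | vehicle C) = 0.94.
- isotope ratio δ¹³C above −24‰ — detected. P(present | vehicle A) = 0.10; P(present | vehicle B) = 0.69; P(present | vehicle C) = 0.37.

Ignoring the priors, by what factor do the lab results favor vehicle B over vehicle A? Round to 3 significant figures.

5.71

Joint likelihood of the lab result pattern under each hypothesis (using 1 − P(present | H) for each absent lab result):
  vehicle B: (1 − 0.52) × 0.69 = 0.3312
  vehicle A: (1 − 0.42) × 0.10 = 0.058
Bayes factor = 0.3312 / 0.058 ≈ 5.71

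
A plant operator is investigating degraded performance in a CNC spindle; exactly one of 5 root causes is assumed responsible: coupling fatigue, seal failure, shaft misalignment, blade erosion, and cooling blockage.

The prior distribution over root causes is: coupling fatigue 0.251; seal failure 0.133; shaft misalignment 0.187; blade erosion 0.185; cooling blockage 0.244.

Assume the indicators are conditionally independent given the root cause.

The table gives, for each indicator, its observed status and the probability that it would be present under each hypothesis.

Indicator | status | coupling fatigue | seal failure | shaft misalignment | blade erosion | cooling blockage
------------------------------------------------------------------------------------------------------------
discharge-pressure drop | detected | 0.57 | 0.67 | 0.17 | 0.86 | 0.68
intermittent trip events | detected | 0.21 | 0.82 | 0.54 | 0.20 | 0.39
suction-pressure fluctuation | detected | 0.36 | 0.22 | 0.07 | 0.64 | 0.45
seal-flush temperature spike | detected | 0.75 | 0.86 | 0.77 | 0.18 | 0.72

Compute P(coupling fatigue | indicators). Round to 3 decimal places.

0.171

For each hypothesis, the unnormalized posterior weight is prior × product of the indicator likelihoods:
  coupling fatigue: 0.251 × 0.57 × 0.21 × 0.36 × 0.75 = 0.0081121
  seal failure: 0.133 × 0.67 × 0.82 × 0.22 × 0.86 = 0.013825
  shaft misalignment: 0.187 × 0.17 × 0.54 × 0.07 × 0.77 = 0.00092528
  blade erosion: 0.185 × 0.86 × 0.20 × 0.64 × 0.18 = 0.0036657
  cooling blockage: 0.244 × 0.68 × 0.39 × 0.45 × 0.72 = 0.020966
Normalizing constant Z = 0.0081121 + 0.013825 + 0.00092528 + 0.0036657 + 0.020966 = 0.047494.
P(coupling fatigue | evidence) = 0.0081121 / 0.047494 ≈ 0.171.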